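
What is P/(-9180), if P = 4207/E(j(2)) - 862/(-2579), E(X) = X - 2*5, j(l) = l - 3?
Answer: 3613457/86809140 ≈ 0.041625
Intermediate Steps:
j(l) = -3 + l
E(X) = -10 + X (E(X) = X - 10 = -10 + X)
P = -10840371/28369 (P = 4207/(-10 + (-3 + 2)) - 862/(-2579) = 4207/(-10 - 1) - 862*(-1/2579) = 4207/(-11) + 862/2579 = 4207*(-1/11) + 862/2579 = -4207/11 + 862/2579 = -10840371/28369 ≈ -382.12)
P/(-9180) = -10840371/28369/(-9180) = -10840371/28369*(-1/9180) = 3613457/86809140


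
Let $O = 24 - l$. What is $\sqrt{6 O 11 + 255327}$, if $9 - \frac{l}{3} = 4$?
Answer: $\sqrt{255921} \approx 505.89$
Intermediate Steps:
$l = 15$ ($l = 27 - 12 = 15$)
$O = 9$ ($O = 24 - 15 = 9$)
$\sqrt{6 O 11 + 255327} = \sqrt{6 \cdot 9 \cdot 11 + 255327} = \sqrt{54 \cdot 11 + 255327} = \sqrt{594 + 255327} = \sqrt{255921}$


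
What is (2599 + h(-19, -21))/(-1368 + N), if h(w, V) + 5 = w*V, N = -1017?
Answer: -2993/2385 ≈ -1.2549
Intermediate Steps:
h(w, V) = -5 + V*w (h(w, V) = -5 + w*V = -5 + V*w)
(2599 + h(-19, -21))/(-1368 + N) = (2599 + (-5 - 21*(-19)))/(-1368 - 1017) = (2599 + (-5 + 399))/(-2385) = (2599 + 394)*(-1/2385) = 2993*(-1/2385) = -2993/2385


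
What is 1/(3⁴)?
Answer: 1/81 ≈ 0.012346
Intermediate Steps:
1/(3⁴) = 1/81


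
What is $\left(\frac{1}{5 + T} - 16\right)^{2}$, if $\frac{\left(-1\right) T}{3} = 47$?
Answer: $\frac{4739329}{18496} \approx 256.24$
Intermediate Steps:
$T = -141$ ($T = \left(-3\right) 47 = -141$)
$\left(\frac{1}{5 + T} - 16\right)^{2} = \left(\frac{1}{5 - 141} - 16\right)^{2} = \left(\frac{1}{-136} - 16\right)^{2} = \left(- \frac{1}{136} - 16\right)^{2} = \left(- \frac{2177}{136}\right)^{2} = \frac{4739329}{18496}$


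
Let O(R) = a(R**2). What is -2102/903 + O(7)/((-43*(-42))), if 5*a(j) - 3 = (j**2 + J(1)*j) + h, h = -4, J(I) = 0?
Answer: -266/129 ≈ -2.0620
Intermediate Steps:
a(j) = -1/5 + j**2/5 (a(j) = 3/5 + ((j**2 + 0*j) - 4)/5 = 3/5 + ((j**2 + 0) - 4)/5 = 3/5 + (j**2 - 4)/5 = 3/5 + (-4 + j**2)/5 = 3/5 + (-4/5 + j**2/5) = -1/5 + j**2/5)
O(R) = -1/5 + R**4/5 (O(R) = -1/5 + (R**2)**2/5 = -1/5 + R**4/5)
-2102/903 + O(7)/((-43*(-42))) = -2102/903 + (-1/5 + (1/5)*7**4)/((-43*(-42))) = -2102*1/903 + (-1/5 + (1/5)*2401)/1806 = -2102/903 + (-1/5 + 2401/5)*(1/1806) = -2102/903 + 480*(1/1806) = -2102/903 + 80/301 = -266/129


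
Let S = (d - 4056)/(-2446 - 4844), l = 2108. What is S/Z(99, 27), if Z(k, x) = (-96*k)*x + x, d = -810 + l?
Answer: -1379/935237745 ≈ -1.4745e-6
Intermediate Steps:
d = 1298 (d = -810 + 2108 = 1298)
S = 1379/3645 (S = (1298 - 4056)/(-2446 - 4844) = -2758/(-7290) = -2758*(-1/7290) = 1379/3645 ≈ 0.37833)
Z(k, x) = x - 96*k*x (Z(k, x) = -96*k*x + x = x - 96*k*x)
S/Z(99, 27) = 1379/(3645*((27*(1 - 96*99)))) = 1379/(3645*((27*(1 - 9504)))) = 1379/(3645*((27*(-9503)))) = (1379/3645)/(-256581) = (1379/3645)*(-1/256581) = -1379/935237745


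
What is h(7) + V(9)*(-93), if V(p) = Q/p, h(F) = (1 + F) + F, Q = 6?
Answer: -47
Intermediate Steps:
h(F) = 1 + 2*F
V(p) = 6/p
h(7) + V(9)*(-93) = (1 + 2*7) + (6/9)*(-93) = (1 + 14) + (6*(⅑))*(-93) = 15 + (⅔)*(-93) = 15 - 62 = -47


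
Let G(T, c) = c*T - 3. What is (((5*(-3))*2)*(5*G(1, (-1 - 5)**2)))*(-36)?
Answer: 178200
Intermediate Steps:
G(T, c) = -3 + T*c (G(T, c) = T*c - 3 = -3 + T*c)
(((5*(-3))*2)*(5*G(1, (-1 - 5)**2)))*(-36) = (((5*(-3))*2)*(5*(-3 + 1*(-1 - 5)**2)))*(-36) = ((-15*2)*(5*(-3 + 1*(-6)**2)))*(-36) = -150*(-3 + 1*36)*(-36) = -150*(-3 + 36)*(-36) = -150*33*(-36) = -30*165*(-36) = -4950*(-36) = 178200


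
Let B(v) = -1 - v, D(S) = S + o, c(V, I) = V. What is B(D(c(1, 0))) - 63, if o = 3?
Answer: -68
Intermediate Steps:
D(S) = 3 + S (D(S) = S + 3 = 3 + S)
B(D(c(1, 0))) - 63 = (-1 - (3 + 1)) - 63 = (-1 - 1*4) - 63 = (-1 - 4) - 63 = -5 - 63 = -68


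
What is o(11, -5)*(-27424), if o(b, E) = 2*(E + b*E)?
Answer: 3290880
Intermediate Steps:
o(b, E) = 2*E + 2*E*b (o(b, E) = 2*(E + E*b) = 2*E + 2*E*b)
o(11, -5)*(-27424) = (2*(-5)*(1 + 11))*(-27424) = (2*(-5)*12)*(-27424) = -120*(-27424) = 3290880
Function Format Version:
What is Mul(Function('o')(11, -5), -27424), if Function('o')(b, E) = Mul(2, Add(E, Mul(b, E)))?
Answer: 3290880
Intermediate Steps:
Function('o')(b, E) = Add(Mul(2, E), Mul(2, E, b)) (Function('o')(b, E) = Mul(2, Add(E, Mul(E, b))) = Add(Mul(2, E), Mul(2, E, b)))
Mul(Function('o')(11, -5), -27424) = Mul(Mul(2, -5, Add(1, 11)), -27424) = Mul(Mul(2, -5, 12), -27424) = Mul(-120, -27424) = 3290880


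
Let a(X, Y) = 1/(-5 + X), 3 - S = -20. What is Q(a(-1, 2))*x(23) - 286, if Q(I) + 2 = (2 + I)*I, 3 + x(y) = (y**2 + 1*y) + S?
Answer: -14443/9 ≈ -1604.8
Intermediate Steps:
S = 23 (S = 3 - 1*(-20) = 3 + 20 = 23)
x(y) = 20 + y + y**2 (x(y) = -3 + ((y**2 + 1*y) + 23) = -3 + ((y**2 + y) + 23) = -3 + ((y + y**2) + 23) = -3 + (23 + y + y**2) = 20 + y + y**2)
Q(I) = -2 + I*(2 + I) (Q(I) = -2 + (2 + I)*I = -2 + I*(2 + I))
Q(a(-1, 2))*x(23) - 286 = (-2 + (1/(-5 - 1))**2 + 2/(-5 - 1))*(20 + 23 + 23**2) - 286 = (-2 + (1/(-6))**2 + 2/(-6))*(20 + 23 + 529) - 286 = (-2 + (-1/6)**2 + 2*(-1/6))*572 - 286 = (-2 + 1/36 - 1/3)*572 - 286 = -83/36*572 - 286 = -11869/9 - 286 = -14443/9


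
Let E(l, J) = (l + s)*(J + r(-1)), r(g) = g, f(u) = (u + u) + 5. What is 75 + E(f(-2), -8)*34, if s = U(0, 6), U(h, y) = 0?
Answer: -231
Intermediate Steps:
f(u) = 5 + 2*u (f(u) = 2*u + 5 = 5 + 2*u)
s = 0
E(l, J) = l*(-1 + J) (E(l, J) = (l + 0)*(J - 1) = l*(-1 + J))
75 + E(f(-2), -8)*34 = 75 + ((5 + 2*(-2))*(-1 - 8))*34 = 75 + ((5 - 4)*(-9))*34 = 75 + (1*(-9))*34 = 75 - 9*34 = 75 - 306 = -231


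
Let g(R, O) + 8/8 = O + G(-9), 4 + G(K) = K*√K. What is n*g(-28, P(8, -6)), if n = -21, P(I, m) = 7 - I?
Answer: 126 + 567*I ≈ 126.0 + 567.0*I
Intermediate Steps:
G(K) = -4 + K^(3/2) (G(K) = -4 + K*√K = -4 + K^(3/2))
g(R, O) = -5 + O - 27*I (g(R, O) = -1 + (O + (-4 + (-9)^(3/2))) = -1 + (O + (-4 - 27*I)) = -1 + (-4 + O - 27*I) = -5 + O - 27*I)
n*g(-28, P(8, -6)) = -21*(-5 + (7 - 1*8) - 27*I) = -21*(-5 + (7 - 8) - 27*I) = -21*(-5 - 1 - 27*I) = -21*(-6 - 27*I) = 126 + 567*I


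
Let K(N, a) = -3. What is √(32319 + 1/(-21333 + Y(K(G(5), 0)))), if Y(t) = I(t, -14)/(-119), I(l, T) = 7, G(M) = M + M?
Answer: √4250715302314582/362662 ≈ 179.77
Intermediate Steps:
G(M) = 2*M
Y(t) = -1/17 (Y(t) = 7/(-119) = 7*(-1/119) = -1/17)
√(32319 + 1/(-21333 + Y(K(G(5), 0)))) = √(32319 + 1/(-21333 - 1/17)) = √(32319 + 1/(-362662/17)) = √(32319 - 17/362662) = √(11720873161/362662) = √4250715302314582/362662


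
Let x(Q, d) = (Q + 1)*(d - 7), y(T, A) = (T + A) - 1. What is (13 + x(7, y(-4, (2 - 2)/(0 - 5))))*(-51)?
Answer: 4233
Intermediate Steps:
y(T, A) = -1 + A + T (y(T, A) = (A + T) - 1 = -1 + A + T)
x(Q, d) = (1 + Q)*(-7 + d)
(13 + x(7, y(-4, (2 - 2)/(0 - 5))))*(-51) = (13 + (-7 + (-1 + (2 - 2)/(0 - 5) - 4) - 7*7 + 7*(-1 + (2 - 2)/(0 - 5) - 4)))*(-51) = (13 + (-7 + (-1 + 0/(-5) - 4) - 49 + 7*(-1 + 0/(-5) - 4)))*(-51) = (13 + (-7 + (-1 + 0*(-⅕) - 4) - 49 + 7*(-1 + 0*(-⅕) - 4)))*(-51) = (13 + (-7 + (-1 + 0 - 4) - 49 + 7*(-1 + 0 - 4)))*(-51) = (13 + (-7 - 5 - 49 + 7*(-5)))*(-51) = (13 + (-7 - 5 - 49 - 35))*(-51) = (13 - 96)*(-51) = -83*(-51) = 4233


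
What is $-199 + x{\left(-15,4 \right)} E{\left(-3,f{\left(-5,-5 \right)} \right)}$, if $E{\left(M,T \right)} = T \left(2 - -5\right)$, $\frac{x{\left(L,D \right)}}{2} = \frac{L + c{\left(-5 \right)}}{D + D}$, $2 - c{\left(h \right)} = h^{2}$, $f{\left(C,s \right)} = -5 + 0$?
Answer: $\frac{267}{2} \approx 133.5$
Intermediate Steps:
$f{\left(C,s \right)} = -5$
$c{\left(h \right)} = 2 - h^{2}$
$x{\left(L,D \right)} = \frac{-23 + L}{D}$ ($x{\left(L,D \right)} = 2 \frac{L + \left(2 - \left(-5\right)^{2}\right)}{D + D} = 2 \frac{L + \left(2 - 25\right)}{2 D} = 2 \left(L + \left(2 - 25\right)\right) \frac{1}{2 D} = 2 \left(L - 23\right) \frac{1}{2 D} = 2 \left(-23 + L\right) \frac{1}{2 D} = 2 \frac{-23 + L}{2 D} = \frac{-23 + L}{D}$)
$E{\left(M,T \right)} = 7 T$ ($E{\left(M,T \right)} = T \left(2 + 5\right) = T 7 = 7 T$)
$-199 + x{\left(-15,4 \right)} E{\left(-3,f{\left(-5,-5 \right)} \right)} = -199 + \frac{-23 - 15}{4} \cdot 7 \left(-5\right) = -199 + \frac{1}{4} \left(-38\right) \left(-35\right) = -199 - - \frac{665}{2} = -199 + \frac{665}{2} = \frac{267}{2}$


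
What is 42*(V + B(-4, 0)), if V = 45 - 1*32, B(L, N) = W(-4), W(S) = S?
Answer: 378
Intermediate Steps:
B(L, N) = -4
V = 13 (V = 45 - 32 = 13)
42*(V + B(-4, 0)) = 42*(13 - 4) = 42*9 = 378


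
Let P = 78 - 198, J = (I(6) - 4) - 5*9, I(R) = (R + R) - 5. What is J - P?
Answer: 78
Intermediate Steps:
I(R) = -5 + 2*R (I(R) = 2*R - 5 = -5 + 2*R)
J = -42 (J = ((-5 + 2*6) - 4) - 5*9 = ((-5 + 12) - 4) - 45 = (7 - 4) - 45 = 3 - 45 = -42)
P = -120
J - P = -42 - 1*(-120) = -42 + 120 = 78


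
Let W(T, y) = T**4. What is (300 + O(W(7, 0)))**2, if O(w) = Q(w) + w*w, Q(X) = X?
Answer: 33264079320004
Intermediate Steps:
O(w) = w + w**2 (O(w) = w + w*w = w + w**2)
(300 + O(W(7, 0)))**2 = (300 + 7**4*(1 + 7**4))**2 = (300 + 2401*(1 + 2401))**2 = (300 + 2401*2402)**2 = (300 + 5767202)**2 = 5767502**2 = 33264079320004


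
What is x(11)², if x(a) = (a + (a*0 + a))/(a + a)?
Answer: 1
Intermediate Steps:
x(a) = 1 (x(a) = (a + (0 + a))/((2*a)) = (a + a)*(1/(2*a)) = (2*a)*(1/(2*a)) = 1)
x(11)² = 1² = 1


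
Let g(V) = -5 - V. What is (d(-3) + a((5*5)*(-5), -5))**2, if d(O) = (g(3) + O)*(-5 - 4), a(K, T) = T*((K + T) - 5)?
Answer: 599076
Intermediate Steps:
a(K, T) = T*(-5 + K + T)
d(O) = 72 - 9*O (d(O) = ((-5 - 1*3) + O)*(-5 - 4) = ((-5 - 3) + O)*(-9) = (-8 + O)*(-9) = 72 - 9*O)
(d(-3) + a((5*5)*(-5), -5))**2 = ((72 - 9*(-3)) - 5*(-5 + (5*5)*(-5) - 5))**2 = ((72 + 27) - 5*(-5 + 25*(-5) - 5))**2 = (99 - 5*(-5 - 125 - 5))**2 = (99 - 5*(-135))**2 = (99 + 675)**2 = 774**2 = 599076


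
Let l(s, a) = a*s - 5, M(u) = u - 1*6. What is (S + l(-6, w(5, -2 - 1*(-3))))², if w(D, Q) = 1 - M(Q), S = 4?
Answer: 1369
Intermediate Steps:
M(u) = -6 + u (M(u) = u - 6 = -6 + u)
w(D, Q) = 7 - Q (w(D, Q) = 1 - (-6 + Q) = 1 + (6 - Q) = 7 - Q)
l(s, a) = -5 + a*s
(S + l(-6, w(5, -2 - 1*(-3))))² = (4 + (-5 + (7 - (-2 - 1*(-3)))*(-6)))² = (4 + (-5 + (7 - (-2 + 3))*(-6)))² = (4 + (-5 + (7 - 1*1)*(-6)))² = (4 + (-5 + (7 - 1)*(-6)))² = (4 + (-5 + 6*(-6)))² = (4 + (-5 - 36))² = (4 - 41)² = (-37)² = 1369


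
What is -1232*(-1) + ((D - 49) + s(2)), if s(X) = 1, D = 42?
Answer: 1226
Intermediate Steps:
-1232*(-1) + ((D - 49) + s(2)) = -1232*(-1) + ((42 - 49) + 1) = -112*(-11) + (-7 + 1) = 1232 - 6 = 1226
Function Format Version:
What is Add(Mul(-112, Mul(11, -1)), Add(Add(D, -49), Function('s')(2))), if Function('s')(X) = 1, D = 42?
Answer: 1226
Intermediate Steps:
Add(Mul(-112, Mul(11, -1)), Add(Add(D, -49), Function('s')(2))) = Add(Mul(-112, Mul(11, -1)), Add(Add(42, -49), 1)) = Add(Mul(-112, -11), Add(-7, 1)) = Add(1232, -6) = 1226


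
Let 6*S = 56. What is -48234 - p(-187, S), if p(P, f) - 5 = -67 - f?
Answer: -144488/3 ≈ -48163.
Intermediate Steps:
S = 28/3 (S = (⅙)*56 = 28/3 ≈ 9.3333)
p(P, f) = -62 - f (p(P, f) = 5 + (-67 - f) = -62 - f)
-48234 - p(-187, S) = -48234 - (-62 - 1*28/3) = -48234 - (-62 - 28/3) = -48234 - 1*(-214/3) = -48234 + 214/3 = -144488/3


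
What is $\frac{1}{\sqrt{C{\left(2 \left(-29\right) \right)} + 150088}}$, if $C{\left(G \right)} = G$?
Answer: $\frac{\sqrt{16670}}{50010} \approx 0.0025817$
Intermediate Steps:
$\frac{1}{\sqrt{C{\left(2 \left(-29\right) \right)} + 150088}} = \frac{1}{\sqrt{2 \left(-29\right) + 150088}} = \frac{1}{\sqrt{-58 + 150088}} = \frac{1}{\sqrt{150030}} = \frac{1}{3 \sqrt{16670}} = \frac{\sqrt{16670}}{50010}$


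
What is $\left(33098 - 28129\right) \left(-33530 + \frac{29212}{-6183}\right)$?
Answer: $- \frac{1030298308738}{6183} \approx -1.6663 \cdot 10^{8}$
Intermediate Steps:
$\left(33098 - 28129\right) \left(-33530 + \frac{29212}{-6183}\right) = 4969 \left(-33530 + 29212 \left(- \frac{1}{6183}\right)\right) = 4969 \left(-33530 - \frac{29212}{6183}\right) = 4969 \left(- \frac{207345202}{6183}\right) = - \frac{1030298308738}{6183}$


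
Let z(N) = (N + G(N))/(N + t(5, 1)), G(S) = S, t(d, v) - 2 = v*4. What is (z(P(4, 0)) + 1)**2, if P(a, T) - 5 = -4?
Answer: 81/49 ≈ 1.6531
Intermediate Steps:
P(a, T) = 1 (P(a, T) = 5 - 4 = 1)
t(d, v) = 2 + 4*v (t(d, v) = 2 + v*4 = 2 + 4*v)
z(N) = 2*N/(6 + N) (z(N) = (N + N)/(N + (2 + 4*1)) = (2*N)/(N + (2 + 4)) = (2*N)/(N + 6) = (2*N)/(6 + N) = 2*N/(6 + N))
(z(P(4, 0)) + 1)**2 = (2*1/(6 + 1) + 1)**2 = (2*1/7 + 1)**2 = (2*1*(1/7) + 1)**2 = (2/7 + 1)**2 = (9/7)**2 = 81/49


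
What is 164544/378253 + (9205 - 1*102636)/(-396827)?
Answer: 100636057931/150101003231 ≈ 0.67046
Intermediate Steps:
164544/378253 + (9205 - 1*102636)/(-396827) = 164544*(1/378253) + (9205 - 102636)*(-1/396827) = 164544/378253 - 93431*(-1/396827) = 164544/378253 + 93431/396827 = 100636057931/150101003231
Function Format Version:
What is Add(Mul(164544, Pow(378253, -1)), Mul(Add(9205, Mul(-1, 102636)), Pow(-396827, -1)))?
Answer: Rational(100636057931, 150101003231) ≈ 0.67046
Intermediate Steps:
Add(Mul(164544, Pow(378253, -1)), Mul(Add(9205, Mul(-1, 102636)), Pow(-396827, -1))) = Add(Mul(164544, Rational(1, 378253)), Mul(Add(9205, -102636), Rational(-1, 396827))) = Add(Rational(164544, 378253), Mul(-93431, Rational(-1, 396827))) = Add(Rational(164544, 378253), Rational(93431, 396827)) = Rational(100636057931, 150101003231)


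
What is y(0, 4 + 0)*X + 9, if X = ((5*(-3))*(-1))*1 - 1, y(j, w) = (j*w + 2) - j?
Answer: 37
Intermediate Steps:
y(j, w) = 2 - j + j*w (y(j, w) = (2 + j*w) - j = 2 - j + j*w)
X = 14 (X = -15*(-1)*1 - 1 = 15*1 - 1 = 15 - 1 = 14)
y(0, 4 + 0)*X + 9 = (2 - 1*0 + 0*(4 + 0))*14 + 9 = (2 + 0 + 0*4)*14 + 9 = (2 + 0 + 0)*14 + 9 = 2*14 + 9 = 28 + 9 = 37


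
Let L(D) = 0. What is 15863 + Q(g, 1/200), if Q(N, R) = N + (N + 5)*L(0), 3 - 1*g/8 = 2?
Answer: 15871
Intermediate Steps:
g = 8 (g = 24 - 8*2 = 24 - 16 = 8)
Q(N, R) = N (Q(N, R) = N + (N + 5)*0 = N + (5 + N)*0 = N + 0 = N)
15863 + Q(g, 1/200) = 15863 + 8 = 15871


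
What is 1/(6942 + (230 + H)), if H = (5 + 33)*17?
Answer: 1/7818 ≈ 0.00012791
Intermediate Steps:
H = 646 (H = 38*17 = 646)
1/(6942 + (230 + H)) = 1/(6942 + (230 + 646)) = 1/(6942 + 876) = 1/7818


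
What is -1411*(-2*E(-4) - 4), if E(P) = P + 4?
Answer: 5644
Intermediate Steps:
E(P) = 4 + P
-1411*(-2*E(-4) - 4) = -1411*(-2*(4 - 4) - 4) = -1411*(-2*0 - 4) = -1411*(0 - 4) = -1411*(-4) = 5644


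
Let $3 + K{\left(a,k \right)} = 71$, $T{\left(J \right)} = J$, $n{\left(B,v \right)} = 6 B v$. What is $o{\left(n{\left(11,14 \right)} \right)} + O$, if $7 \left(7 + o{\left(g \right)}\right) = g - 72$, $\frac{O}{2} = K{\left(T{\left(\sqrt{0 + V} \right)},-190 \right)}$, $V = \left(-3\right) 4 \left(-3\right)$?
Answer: $\frac{1755}{7} \approx 250.71$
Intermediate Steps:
$n{\left(B,v \right)} = 6 B v$
$V = 36$ ($V = \left(-12\right) \left(-3\right) = 36$)
$K{\left(a,k \right)} = 68$ ($K{\left(a,k \right)} = -3 + 71 = 68$)
$O = 136$ ($O = 2 \cdot 68 = 136$)
$o{\left(g \right)} = - \frac{121}{7} + \frac{g}{7}$ ($o{\left(g \right)} = -7 + \frac{g - 72}{7} = -7 + \frac{-72 + g}{7} = -7 + \left(- \frac{72}{7} + \frac{g}{7}\right) = - \frac{121}{7} + \frac{g}{7}$)
$o{\left(n{\left(11,14 \right)} \right)} + O = \left(- \frac{121}{7} + \frac{6 \cdot 11 \cdot 14}{7}\right) + 136 = \left(- \frac{121}{7} + \frac{1}{7} \cdot 924\right) + 136 = \left(- \frac{121}{7} + 132\right) + 136 = \frac{803}{7} + 136 = \frac{1755}{7}$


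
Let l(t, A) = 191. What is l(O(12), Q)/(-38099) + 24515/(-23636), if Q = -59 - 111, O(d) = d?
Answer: -938511461/900507964 ≈ -1.0422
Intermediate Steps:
Q = -170
l(O(12), Q)/(-38099) + 24515/(-23636) = 191/(-38099) + 24515/(-23636) = 191*(-1/38099) + 24515*(-1/23636) = -191/38099 - 24515/23636 = -938511461/900507964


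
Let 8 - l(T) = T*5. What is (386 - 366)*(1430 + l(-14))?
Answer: 30160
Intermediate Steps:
l(T) = 8 - 5*T (l(T) = 8 - T*5 = 8 - 5*T)
(386 - 366)*(1430 + l(-14)) = (386 - 366)*(1430 + (8 - 5*(-14))) = 20*(1430 + (8 + 70)) = 20*(1430 + 78) = 20*1508 = 30160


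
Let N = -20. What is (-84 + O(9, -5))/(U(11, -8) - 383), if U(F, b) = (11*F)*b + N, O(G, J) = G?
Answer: 25/457 ≈ 0.054705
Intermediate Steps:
U(F, b) = -20 + 11*F*b (U(F, b) = (11*F)*b - 20 = 11*F*b - 20 = -20 + 11*F*b)
(-84 + O(9, -5))/(U(11, -8) - 383) = (-84 + 9)/((-20 + 11*11*(-8)) - 383) = -75/((-20 - 968) - 383) = -75/(-988 - 383) = -75/(-1371) = -75*(-1/1371) = 25/457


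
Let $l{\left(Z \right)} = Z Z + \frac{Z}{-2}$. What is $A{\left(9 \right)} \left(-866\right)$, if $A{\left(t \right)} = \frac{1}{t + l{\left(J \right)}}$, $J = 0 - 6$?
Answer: $- \frac{433}{24} \approx -18.042$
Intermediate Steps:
$J = -6$ ($J = 0 - 6 = -6$)
$l{\left(Z \right)} = Z^{2} - \frac{Z}{2}$ ($l{\left(Z \right)} = Z^{2} + Z \left(- \frac{1}{2}\right) = Z^{2} - \frac{Z}{2}$)
$A{\left(t \right)} = \frac{1}{39 + t}$ ($A{\left(t \right)} = \frac{1}{t - 6 \left(- \frac{1}{2} - 6\right)} = \frac{1}{t - -39} = \frac{1}{t + 39} = \frac{1}{39 + t}$)
$A{\left(9 \right)} \left(-866\right) = \frac{1}{39 + 9} \left(-866\right) = \frac{1}{48} \left(-866\right) = - \frac{433}{24}$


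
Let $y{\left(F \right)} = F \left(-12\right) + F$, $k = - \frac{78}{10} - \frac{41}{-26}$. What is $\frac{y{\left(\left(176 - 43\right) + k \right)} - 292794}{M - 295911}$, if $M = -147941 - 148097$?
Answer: $\frac{38244511}{76953370} \approx 0.49698$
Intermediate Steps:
$M = -296038$
$k = - \frac{809}{130}$ ($k = \left(-78\right) \frac{1}{10} - - \frac{41}{26} = - \frac{39}{5} + \frac{41}{26} = - \frac{809}{130} \approx -6.2231$)
$y{\left(F \right)} = - 11 F$ ($y{\left(F \right)} = - 12 F + F = - 11 F$)
$\frac{y{\left(\left(176 - 43\right) + k \right)} - 292794}{M - 295911} = \frac{- 11 \left(\left(176 - 43\right) - \frac{809}{130}\right) - 292794}{-296038 - 295911} = \frac{- 11 \left(133 - \frac{809}{130}\right) - 292794}{-591949} = \left(\left(-11\right) \frac{16481}{130} - 292794\right) \left(- \frac{1}{591949}\right) = \left(- \frac{181291}{130} - 292794\right) \left(- \frac{1}{591949}\right) = \left(- \frac{38244511}{130}\right) \left(- \frac{1}{591949}\right) = \frac{38244511}{76953370}$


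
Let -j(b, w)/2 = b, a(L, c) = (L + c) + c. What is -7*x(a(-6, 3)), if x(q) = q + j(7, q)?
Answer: 98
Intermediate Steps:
a(L, c) = L + 2*c
j(b, w) = -2*b
x(q) = -14 + q (x(q) = q - 2*7 = q - 14 = -14 + q)
-7*x(a(-6, 3)) = -7*(-14 + (-6 + 2*3)) = -7*(-14 + (-6 + 6)) = -7*(-14 + 0) = -7*(-14) = 98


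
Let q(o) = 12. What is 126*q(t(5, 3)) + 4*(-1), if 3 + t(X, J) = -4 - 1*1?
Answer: 1508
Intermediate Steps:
t(X, J) = -8 (t(X, J) = -3 + (-4 - 1*1) = -3 + (-4 - 1) = -3 - 5 = -8)
126*q(t(5, 3)) + 4*(-1) = 126*12 + 4*(-1) = 1512 - 4 = 1508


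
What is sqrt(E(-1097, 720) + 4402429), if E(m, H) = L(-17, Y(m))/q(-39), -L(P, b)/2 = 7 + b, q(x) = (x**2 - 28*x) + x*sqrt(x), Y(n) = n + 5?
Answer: sqrt(39)*sqrt((11503549147 - 171694731*I*sqrt(39))/(67 - I*sqrt(39)))/39 ≈ 2098.2 + 1.8287e-5*I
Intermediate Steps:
Y(n) = 5 + n
q(x) = x**2 + x**(3/2) - 28*x (q(x) = (x**2 - 28*x) + x**(3/2) = x**2 + x**(3/2) - 28*x)
L(P, b) = -14 - 2*b (L(P, b) = -2*(7 + b) = -14 - 2*b)
E(m, H) = (-24 - 2*m)/(2613 - 39*I*sqrt(39)) (E(m, H) = (-14 - 2*(5 + m))/((-39)**2 + (-39)**(3/2) - 28*(-39)) = (-14 + (-10 - 2*m))/(1521 - 39*I*sqrt(39) + 1092) = (-24 - 2*m)/(2613 - 39*I*sqrt(39)))
sqrt(E(-1097, 720) + 4402429) = sqrt(-(24 + 2*(-1097))/(2613 - 39*I*sqrt(39)) + 4402429) = sqrt(-(24 - 2194)/(2613 - 39*I*sqrt(39)) + 4402429) = sqrt(-1*(-2170)/(2613 - 39*I*sqrt(39)) + 4402429) = sqrt(2170/(2613 - 39*I*sqrt(39)) + 4402429) = sqrt(4402429 + 2170/(2613 - 39*I*sqrt(39)))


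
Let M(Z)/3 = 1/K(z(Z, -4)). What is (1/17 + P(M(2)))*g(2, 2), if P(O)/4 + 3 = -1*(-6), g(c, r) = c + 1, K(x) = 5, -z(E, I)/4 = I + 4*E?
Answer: 615/17 ≈ 36.176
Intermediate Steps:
z(E, I) = -16*E - 4*I (z(E, I) = -4*(I + 4*E) = -16*E - 4*I)
g(c, r) = 1 + c
M(Z) = 3/5
P(O) = 12 (P(O) = -12 + 4*(-1*(-6)) = -12 + 4*6 = -12 + 24 = 12)
(1/17 + P(M(2)))*g(2, 2) = (1/17 + 12)*(1 + 2) = (1/17 + 12)*3 = (205/17)*3 = 615/17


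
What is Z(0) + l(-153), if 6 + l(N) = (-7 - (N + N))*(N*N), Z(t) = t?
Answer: 6999285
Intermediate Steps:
l(N) = -6 + N²*(-7 - 2*N) (l(N) = -6 + (-7 - (N + N))*(N*N) = -6 + (-7 - 2*N)*N² = -6 + N²*(-7 - 2*N))
Z(0) + l(-153) = 0 + (-6 - 7*(-153)² - 2*(-153)³) = 0 + (-6 - 7*23409 - 2*(-3581577)) = 0 + (-6 - 163863 + 7163154) = 0 + 6999285 = 6999285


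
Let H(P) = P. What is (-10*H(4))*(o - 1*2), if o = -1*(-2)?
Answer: 0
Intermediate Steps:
o = 2
(-10*H(4))*(o - 1*2) = (-10*4)*(2 - 1*2) = -40*(2 - 2) = -40*0 = 0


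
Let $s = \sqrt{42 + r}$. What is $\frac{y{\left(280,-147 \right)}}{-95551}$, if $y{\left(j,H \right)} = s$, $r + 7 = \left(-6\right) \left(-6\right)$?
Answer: $- \frac{\sqrt{71}}{95551} \approx -8.8185 \cdot 10^{-5}$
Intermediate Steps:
$r = 29$ ($r = -7 - -36 = -7 + 36 = 29$)
$s = \sqrt{71}$ ($s = \sqrt{42 + 29} = \sqrt{71} \approx 8.4261$)
$y{\left(j,H \right)} = \sqrt{71}$
$\frac{y{\left(280,-147 \right)}}{-95551} = \frac{\sqrt{71}}{-95551} = \sqrt{71} \left(- \frac{1}{95551}\right) = - \frac{\sqrt{71}}{95551}$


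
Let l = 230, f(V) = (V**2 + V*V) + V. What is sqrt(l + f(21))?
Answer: sqrt(1133) ≈ 33.660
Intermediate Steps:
f(V) = V + 2*V**2 (f(V) = (V**2 + V**2) + V = 2*V**2 + V = V + 2*V**2)
sqrt(l + f(21)) = sqrt(230 + 21*(1 + 2*21)) = sqrt(230 + 21*(1 + 42)) = sqrt(230 + 21*43) = sqrt(230 + 903) = sqrt(1133)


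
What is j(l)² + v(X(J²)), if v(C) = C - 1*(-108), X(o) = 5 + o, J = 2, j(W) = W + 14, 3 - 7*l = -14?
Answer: 18958/49 ≈ 386.90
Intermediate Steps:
l = 17/7 (l = 3/7 - ⅐*(-14) = 3/7 + 2 = 17/7 ≈ 2.4286)
j(W) = 14 + W
v(C) = 108 + C (v(C) = C + 108 = 108 + C)
j(l)² + v(X(J²)) = (14 + 17/7)² + (108 + (5 + 2²)) = (115/7)² + (108 + (5 + 4)) = 13225/49 + (108 + 9) = 13225/49 + 117 = 18958/49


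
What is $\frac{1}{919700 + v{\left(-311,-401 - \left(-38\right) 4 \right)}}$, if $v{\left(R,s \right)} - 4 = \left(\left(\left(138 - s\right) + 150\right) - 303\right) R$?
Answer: $\frac{1}{846930} \approx 1.1807 \cdot 10^{-6}$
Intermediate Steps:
$v{\left(R,s \right)} = 4 + R \left(-15 - s\right)$ ($v{\left(R,s \right)} = 4 + \left(\left(\left(138 - s\right) + 150\right) - 303\right) R = 4 + \left(\left(288 - s\right) - 303\right) R = 4 + \left(-15 - s\right) R = 4 + R \left(-15 - s\right)$)
$\frac{1}{919700 + v{\left(-311,-401 - \left(-38\right) 4 \right)}} = \frac{1}{919700 - \left(-4669 - 311 \left(-401 - \left(-38\right) 4\right)\right)} = \frac{1}{919700 + \left(4 + 4665 - - 311 \left(-401 - -152\right)\right)} = \frac{1}{919700 + \left(4 + 4665 - - 311 \left(-401 + 152\right)\right)} = \frac{1}{919700 + \left(4 + 4665 - \left(-311\right) \left(-249\right)\right)} = \frac{1}{919700 + \left(4 + 4665 - 77439\right)} = \frac{1}{919700 - 72770} = \frac{1}{846930}$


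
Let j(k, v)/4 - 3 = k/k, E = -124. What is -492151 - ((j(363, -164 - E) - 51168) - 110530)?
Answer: -330469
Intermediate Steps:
j(k, v) = 16 (j(k, v) = 12 + 4*(k/k) = 12 + 4*1 = 12 + 4 = 16)
-492151 - ((j(363, -164 - E) - 51168) - 110530) = -492151 - ((16 - 51168) - 110530) = -492151 - (-51152 - 110530) = -492151 - 1*(-161682) = -492151 + 161682 = -330469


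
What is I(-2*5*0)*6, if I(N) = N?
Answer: 0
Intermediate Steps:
I(-2*5*0)*6 = (-2*5*0)*6 = -10*0*6 = 0*6 = 0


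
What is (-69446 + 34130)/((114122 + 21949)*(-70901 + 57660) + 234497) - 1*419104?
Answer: -377504075159270/900740807 ≈ -4.1910e+5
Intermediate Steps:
(-69446 + 34130)/((114122 + 21949)*(-70901 + 57660) + 234497) - 1*419104 = -35316/(136071*(-13241) + 234497) - 419104 = -35316/(-1801716111 + 234497) - 419104 = -35316/(-1801481614) - 419104 = -35316*(-1/1801481614) - 419104 = 17658/900740807 - 419104 = -377504075159270/900740807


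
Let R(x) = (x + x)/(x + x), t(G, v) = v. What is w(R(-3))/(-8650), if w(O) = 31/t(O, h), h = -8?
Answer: 31/69200 ≈ 0.00044798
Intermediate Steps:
R(x) = 1 (R(x) = (2*x)/((2*x)) = (2*x)*(1/(2*x)) = 1)
w(O) = -31/8 (w(O) = 31/(-8) = 31*(-⅛) = -31/8)
w(R(-3))/(-8650) = -31/8/(-8650) = -31/8*(-1/8650) = 31/69200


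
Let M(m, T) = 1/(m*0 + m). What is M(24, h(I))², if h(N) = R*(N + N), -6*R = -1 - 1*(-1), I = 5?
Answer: 1/576 ≈ 0.0017361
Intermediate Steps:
R = 0 (R = -(-1 - 1*(-1))/6 = -(-1 + 1)/6 = -⅙*0 = 0)
h(N) = 0 (h(N) = 0*(N + N) = 0*(2*N) = 0)
M(m, T) = 1/m (M(m, T) = 1/(0 + m) = 1/m)
M(24, h(I))² = (1/24)² = 1/576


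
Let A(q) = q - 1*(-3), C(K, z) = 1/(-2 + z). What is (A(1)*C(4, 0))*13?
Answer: -26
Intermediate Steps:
A(q) = 3 + q (A(q) = q + 3 = 3 + q)
(A(1)*C(4, 0))*13 = ((3 + 1)/(-2 + 0))*13 = (4/(-2))*13 = (4*(-½))*13 = -2*13 = -26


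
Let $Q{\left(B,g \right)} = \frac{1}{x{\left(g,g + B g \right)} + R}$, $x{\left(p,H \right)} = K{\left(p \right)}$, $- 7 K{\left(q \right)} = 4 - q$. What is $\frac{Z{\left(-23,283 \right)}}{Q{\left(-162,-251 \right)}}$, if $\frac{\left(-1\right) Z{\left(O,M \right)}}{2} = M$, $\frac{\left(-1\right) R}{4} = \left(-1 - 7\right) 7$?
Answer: $- \frac{743158}{7} \approx -1.0617 \cdot 10^{5}$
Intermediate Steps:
$K{\left(q \right)} = - \frac{4}{7} + \frac{q}{7}$ ($K{\left(q \right)} = - \frac{4 - q}{7} = - \frac{4}{7} + \frac{q}{7}$)
$x{\left(p,H \right)} = - \frac{4}{7} + \frac{p}{7}$
$R = 224$ ($R = - 4 \left(-1 - 7\right) 7 = - 4 \left(\left(-8\right) 7\right) = \left(-4\right) \left(-56\right) = 224$)
$Z{\left(O,M \right)} = - 2 M$
$Q{\left(B,g \right)} = \frac{1}{\frac{1564}{7} + \frac{g}{7}}$ ($Q{\left(B,g \right)} = \frac{1}{\left(- \frac{4}{7} + \frac{g}{7}\right) + 224} = \frac{1}{\frac{1564}{7} + \frac{g}{7}}$)
$\frac{Z{\left(-23,283 \right)}}{Q{\left(-162,-251 \right)}} = \frac{\left(-2\right) 283}{7 \frac{1}{1564 - 251}} = - \frac{566}{7 \cdot \frac{1}{1313}} = - \frac{566}{\frac{7}{1313}} = \left(-566\right) \frac{1313}{7} = - \frac{743158}{7}$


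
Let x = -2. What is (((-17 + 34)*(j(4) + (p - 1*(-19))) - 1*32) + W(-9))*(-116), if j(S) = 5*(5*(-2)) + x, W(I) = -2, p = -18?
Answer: 104516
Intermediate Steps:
j(S) = -52 (j(S) = 5*(5*(-2)) - 2 = 5*(-10) - 2 = -50 - 2 = -52)
(((-17 + 34)*(j(4) + (p - 1*(-19))) - 1*32) + W(-9))*(-116) = (((-17 + 34)*(-52 + (-18 - 1*(-19))) - 1*32) - 2)*(-116) = ((17*(-52 + (-18 + 19)) - 32) - 2)*(-116) = ((17*(-52 + 1) - 32) - 2)*(-116) = ((17*(-51) - 32) - 2)*(-116) = ((-867 - 32) - 2)*(-116) = (-899 - 2)*(-116) = -901*(-116) = 104516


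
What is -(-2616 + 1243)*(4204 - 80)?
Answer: 5662252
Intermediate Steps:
-(-2616 + 1243)*(4204 - 80) = -(-1373)*4124 = -1*(-5662252) = 5662252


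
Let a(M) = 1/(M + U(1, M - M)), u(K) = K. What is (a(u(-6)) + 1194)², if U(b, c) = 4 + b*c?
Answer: 5697769/4 ≈ 1.4244e+6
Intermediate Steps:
a(M) = 1/(4 + M) (a(M) = 1/(M + (4 + 1*(M - M))) = 1/(M + (4 + 1*0)) = 1/(M + (4 + 0)) = 1/(M + 4) = 1/(4 + M))
(a(u(-6)) + 1194)² = (1/(4 - 6) + 1194)² = (1/(-2) + 1194)² = (-½ + 1194)² = (2387/2)² = 5697769/4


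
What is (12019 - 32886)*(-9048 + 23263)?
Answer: -296624405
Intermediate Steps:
(12019 - 32886)*(-9048 + 23263) = -20867*14215 = -296624405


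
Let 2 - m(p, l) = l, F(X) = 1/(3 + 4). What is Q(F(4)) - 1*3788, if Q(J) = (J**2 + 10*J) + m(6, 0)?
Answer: -185443/49 ≈ -3784.6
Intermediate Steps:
F(X) = 1/7
m(p, l) = 2 - l
Q(J) = 2 + J**2 + 10*J (Q(J) = (J**2 + 10*J) + (2 - 1*0) = (J**2 + 10*J) + (2 + 0) = (J**2 + 10*J) + 2 = 2 + J**2 + 10*J)
Q(F(4)) - 1*3788 = (2 + (1/7)**2 + 10*(1/7)) - 1*3788 = (2 + 1/49 + 10/7) - 3788 = 169/49 - 3788 = -185443/49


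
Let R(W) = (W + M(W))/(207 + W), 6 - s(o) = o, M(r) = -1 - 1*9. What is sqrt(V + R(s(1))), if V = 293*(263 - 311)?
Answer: I*sqrt(158023369)/106 ≈ 118.59*I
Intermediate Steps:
M(r) = -10 (M(r) = -1 - 9 = -10)
s(o) = 6 - o
R(W) = (-10 + W)/(207 + W) (R(W) = (W - 10)/(207 + W) = (-10 + W)/(207 + W))
V = -14064 (V = 293*(-48) = -14064)
sqrt(V + R(s(1))) = sqrt(-14064 + (-10 + (6 - 1*1))/(207 + (6 - 1*1))) = sqrt(-14064 + (-10 + (6 - 1))/(207 + (6 - 1))) = sqrt(-14064 + (-10 + 5)/(207 + 5)) = sqrt(-14064 - 5/212) = sqrt(-2981573/212) = I*sqrt(158023369)/106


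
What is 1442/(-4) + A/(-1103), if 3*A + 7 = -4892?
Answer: -791997/2206 ≈ -359.02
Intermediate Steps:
A = -1633 (A = -7/3 + (⅓)*(-4892) = -7/3 - 4892/3 = -1633)
1442/(-4) + A/(-1103) = 1442/(-4) - 1633/(-1103) = 1442*(-¼) - 1633*(-1/1103) = -721/2 + 1633/1103 = -791997/2206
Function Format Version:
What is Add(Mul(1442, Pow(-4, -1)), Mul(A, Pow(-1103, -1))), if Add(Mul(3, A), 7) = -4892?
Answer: Rational(-791997, 2206) ≈ -359.02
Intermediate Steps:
A = -1633 (A = Add(Rational(-7, 3), Mul(Rational(1, 3), -4892)) = Add(Rational(-7, 3), Rational(-4892, 3)) = -1633)
Add(Mul(1442, Pow(-4, -1)), Mul(A, Pow(-1103, -1))) = Add(Mul(1442, Pow(-4, -1)), Mul(-1633, Pow(-1103, -1))) = Add(Mul(1442, Rational(-1, 4)), Mul(-1633, Rational(-1, 1103))) = Add(Rational(-721, 2), Rational(1633, 1103)) = Rational(-791997, 2206)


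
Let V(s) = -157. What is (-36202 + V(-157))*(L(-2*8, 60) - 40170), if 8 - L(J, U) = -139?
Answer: 1455196257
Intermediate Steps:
L(J, U) = 147 (L(J, U) = 8 - 1*(-139) = 8 + 139 = 147)
(-36202 + V(-157))*(L(-2*8, 60) - 40170) = (-36202 - 157)*(147 - 40170) = -36359*(-40023) = 1455196257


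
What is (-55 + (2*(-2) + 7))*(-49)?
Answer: 2548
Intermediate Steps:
(-55 + (2*(-2) + 7))*(-49) = (-55 + (-4 + 7))*(-49) = (-55 + 3)*(-49) = -52*(-49) = 2548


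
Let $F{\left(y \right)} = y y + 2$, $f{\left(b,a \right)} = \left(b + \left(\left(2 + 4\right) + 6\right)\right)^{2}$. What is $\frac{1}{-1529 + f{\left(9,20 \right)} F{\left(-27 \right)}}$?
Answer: $\frac{1}{320842} \approx 3.1168 \cdot 10^{-6}$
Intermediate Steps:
$f{\left(b,a \right)} = \left(12 + b\right)^{2}$ ($f{\left(b,a \right)} = \left(b + \left(6 + 6\right)\right)^{2} = \left(b + 12\right)^{2} = \left(12 + b\right)^{2}$)
$F{\left(y \right)} = 2 + y^{2}$ ($F{\left(y \right)} = y^{2} + 2 = 2 + y^{2}$)
$\frac{1}{-1529 + f{\left(9,20 \right)} F{\left(-27 \right)}} = \frac{1}{-1529 + \left(12 + 9\right)^{2} \left(2 + \left(-27\right)^{2}\right)} = \frac{1}{-1529 + 21^{2} \left(2 + 729\right)} = \frac{1}{-1529 + 441 \cdot 731} = \frac{1}{-1529 + 322371} = \frac{1}{320842}$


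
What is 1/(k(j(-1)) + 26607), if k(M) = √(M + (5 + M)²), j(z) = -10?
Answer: 8869/235977478 - √15/707932434 ≈ 3.7579e-5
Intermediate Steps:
1/(k(j(-1)) + 26607) = 1/(√(-10 + (5 - 10)²) + 26607) = 1/(√(-10 + (-5)²) + 26607) = 1/(√(-10 + 25) + 26607) = 1/(√15 + 26607) = 1/(26607 + √15)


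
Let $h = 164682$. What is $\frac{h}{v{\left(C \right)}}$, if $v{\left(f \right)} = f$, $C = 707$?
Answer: $\frac{23526}{101} \approx 232.93$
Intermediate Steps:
$\frac{h}{v{\left(C \right)}} = \frac{164682}{707} = 164682 \cdot \frac{1}{707} = \frac{23526}{101}$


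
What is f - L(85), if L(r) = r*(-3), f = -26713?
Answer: -26458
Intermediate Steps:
L(r) = -3*r
f - L(85) = -26713 - (-3)*85 = -26713 - 1*(-255) = -26713 + 255 = -26458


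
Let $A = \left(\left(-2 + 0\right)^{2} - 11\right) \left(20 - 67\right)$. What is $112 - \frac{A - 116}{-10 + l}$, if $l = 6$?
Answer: $\frac{661}{4} \approx 165.25$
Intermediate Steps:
$A = 329$ ($A = \left(\left(-2\right)^{2} - 11\right) \left(-47\right) = \left(4 - 11\right) \left(-47\right) = \left(-7\right) \left(-47\right) = 329$)
$112 - \frac{A - 116}{-10 + l} = 112 - \frac{329 - 116}{-10 + 6} = 112 - \frac{213}{-4} = 112 - 213 \left(- \frac{1}{4}\right) = 112 - - \frac{213}{4} = 112 + \frac{213}{4} = \frac{661}{4}$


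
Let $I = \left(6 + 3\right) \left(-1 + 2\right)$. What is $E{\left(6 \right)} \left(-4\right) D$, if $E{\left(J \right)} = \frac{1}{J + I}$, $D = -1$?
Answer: $\frac{4}{15} \approx 0.26667$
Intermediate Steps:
$I = 9$ ($I = 9 \cdot 1 = 9$)
$E{\left(J \right)} = \frac{1}{9 + J}$ ($E{\left(J \right)} = \frac{1}{J + 9} = \frac{1}{9 + J}$)
$E{\left(6 \right)} \left(-4\right) D = \frac{1}{9 + 6} \left(-4\right) \left(-1\right) = \frac{1}{15} \left(-4\right) \left(-1\right) = \left(- \frac{4}{15}\right) \left(-1\right) = \frac{4}{15}$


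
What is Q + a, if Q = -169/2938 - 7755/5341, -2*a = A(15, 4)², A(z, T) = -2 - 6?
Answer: -40448175/1207066 ≈ -33.510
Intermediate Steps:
A(z, T) = -8
a = -32 (a = -½*(-8)² = -½*64 = -32)
Q = -1822063/1207066 (Q = -169*1/2938 - 7755*1/5341 = -13/226 - 7755/5341 = -1822063/1207066 ≈ -1.5095)
Q + a = -1822063/1207066 - 32 = -40448175/1207066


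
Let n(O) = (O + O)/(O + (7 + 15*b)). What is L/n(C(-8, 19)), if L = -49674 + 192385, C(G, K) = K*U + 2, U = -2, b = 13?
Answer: -11845013/36 ≈ -3.2903e+5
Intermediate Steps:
C(G, K) = 2 - 2*K (C(G, K) = K*(-2) + 2 = -2*K + 2 = 2 - 2*K)
L = 142711
n(O) = 2*O/(202 + O) (n(O) = (O + O)/(O + (7 + 15*13)) = (2*O)/(O + (7 + 195)) = (2*O)/(O + 202) = (2*O)/(202 + O) = 2*O/(202 + O))
L/n(C(-8, 19)) = 142711/((2*(2 - 2*19)/(202 + (2 - 2*19)))) = 142711/((2*(2 - 38)/(202 + (2 - 38)))) = 142711/((2*(-36)/(202 - 36))) = 142711/((2*(-36)/166)) = 142711/((2*(-36)*(1/166))) = 142711/(-36/83) = 142711*(-83/36) = -11845013/36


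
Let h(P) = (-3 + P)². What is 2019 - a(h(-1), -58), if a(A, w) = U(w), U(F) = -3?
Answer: 2022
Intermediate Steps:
a(A, w) = -3
2019 - a(h(-1), -58) = 2019 - 1*(-3) = 2019 + 3 = 2022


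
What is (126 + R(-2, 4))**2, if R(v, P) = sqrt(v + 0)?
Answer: (126 + I*sqrt(2))**2 ≈ 15874.0 + 356.38*I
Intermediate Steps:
R(v, P) = sqrt(v)
(126 + R(-2, 4))**2 = (126 + sqrt(-2))**2 = (126 + I*sqrt(2))**2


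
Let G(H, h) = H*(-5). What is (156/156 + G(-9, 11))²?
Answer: 2116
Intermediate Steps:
G(H, h) = -5*H
(156/156 + G(-9, 11))² = (156/156 - 5*(-9))² = (156*(1/156) + 45)² = (1 + 45)² = 46² = 2116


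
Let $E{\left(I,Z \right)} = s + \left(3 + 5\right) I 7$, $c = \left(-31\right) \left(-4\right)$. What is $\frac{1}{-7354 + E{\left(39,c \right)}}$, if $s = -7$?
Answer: $- \frac{1}{5177} \approx -0.00019316$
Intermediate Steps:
$c = 124$
$E{\left(I,Z \right)} = -7 + 56 I$ ($E{\left(I,Z \right)} = -7 + \left(3 + 5\right) I 7 = -7 + 8 I 7 = -7 + 56 I$)
$\frac{1}{-7354 + E{\left(39,c \right)}} = \frac{1}{-7354 + \left(-7 + 56 \cdot 39\right)} = \frac{1}{-7354 + \left(-7 + 2184\right)} = \frac{1}{-7354 + 2177} = \frac{1}{-5177} = - \frac{1}{5177}$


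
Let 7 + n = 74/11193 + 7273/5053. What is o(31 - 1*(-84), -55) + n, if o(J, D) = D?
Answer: -3424829587/56558229 ≈ -60.554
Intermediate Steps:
n = -314126992/56558229 (n = -7 + (74/11193 + 7273/5053) = -7 + 81780611/56558229 = -314126992/56558229 ≈ -5.5540)
o(31 - 1*(-84), -55) + n = -55 - 314126992/56558229 = -3424829587/56558229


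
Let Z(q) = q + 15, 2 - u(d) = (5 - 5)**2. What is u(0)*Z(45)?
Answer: 120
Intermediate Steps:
u(d) = 2 (u(d) = 2 - (5 - 5)**2 = 2 - 1*0**2 = 2 - 1*0 = 2 + 0 = 2)
Z(q) = 15 + q
u(0)*Z(45) = 2*(15 + 45) = 2*60 = 120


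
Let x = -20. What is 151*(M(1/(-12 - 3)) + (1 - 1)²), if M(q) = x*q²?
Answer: -604/45 ≈ -13.422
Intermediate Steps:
M(q) = -20*q²
151*(M(1/(-12 - 3)) + (1 - 1)²) = 151*(-20/(-12 - 3)² + (1 - 1)²) = 151*(-20*(1/(-15))² + 0²) = 151*(-20*(-1/15)² + 0) = 151*(-20*1/225 + 0) = 151*(-4/45 + 0) = 151*(-4/45) = -604/45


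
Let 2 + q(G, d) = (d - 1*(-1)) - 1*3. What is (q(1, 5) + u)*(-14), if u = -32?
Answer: 434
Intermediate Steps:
q(G, d) = -4 + d (q(G, d) = -2 + ((d - 1*(-1)) - 1*3) = -2 + ((d + 1) - 3) = -2 + ((1 + d) - 3) = -2 + (-2 + d) = -4 + d)
(q(1, 5) + u)*(-14) = ((-4 + 5) - 32)*(-14) = (1 - 32)*(-14) = -31*(-14) = 434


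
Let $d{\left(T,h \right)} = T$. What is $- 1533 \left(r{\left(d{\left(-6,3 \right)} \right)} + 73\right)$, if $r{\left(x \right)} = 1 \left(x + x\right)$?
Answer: $-93513$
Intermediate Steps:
$r{\left(x \right)} = 2 x$ ($r{\left(x \right)} = 1 \cdot 2 x = 2 x$)
$- 1533 \left(r{\left(d{\left(-6,3 \right)} \right)} + 73\right) = - 1533 \left(2 \left(-6\right) + 73\right) = - 1533 \left(-12 + 73\right) = \left(-1533\right) 61 = -93513$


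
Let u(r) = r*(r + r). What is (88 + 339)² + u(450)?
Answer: 587329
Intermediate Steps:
u(r) = 2*r² (u(r) = r*(2*r) = 2*r²)
(88 + 339)² + u(450) = (88 + 339)² + 2*450² = 427² + 2*202500 = 182329 + 405000 = 587329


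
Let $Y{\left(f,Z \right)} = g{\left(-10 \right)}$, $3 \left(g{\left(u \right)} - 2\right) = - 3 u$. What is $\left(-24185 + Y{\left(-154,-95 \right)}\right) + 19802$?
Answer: $-4371$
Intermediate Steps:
$g{\left(u \right)} = 2 - u$ ($g{\left(u \right)} = 2 + \frac{\left(-1\right) 3 u}{3} = 2 + \frac{\left(-3\right) u}{3} = 2 - u$)
$Y{\left(f,Z \right)} = 12$ ($Y{\left(f,Z \right)} = 2 - -10 = 2 + 10 = 12$)
$\left(-24185 + Y{\left(-154,-95 \right)}\right) + 19802 = \left(-24185 + 12\right) + 19802 = -24173 + 19802 = -4371$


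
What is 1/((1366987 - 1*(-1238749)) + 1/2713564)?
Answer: 2713564/7070831403105 ≈ 3.8377e-7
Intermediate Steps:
1/((1366987 - 1*(-1238749)) + 1/2713564) = 1/((1366987 + 1238749) + 1/2713564) = 1/(2605736 + 1/2713564) = 1/(7070831403105/2713564) = 2713564/7070831403105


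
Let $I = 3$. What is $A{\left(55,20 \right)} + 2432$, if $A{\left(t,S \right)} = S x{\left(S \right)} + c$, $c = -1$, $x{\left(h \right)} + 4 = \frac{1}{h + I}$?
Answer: $\frac{54093}{23} \approx 2351.9$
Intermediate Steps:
$x{\left(h \right)} = -4 + \frac{1}{3 + h}$ ($x{\left(h \right)} = -4 + \frac{1}{h + 3} = -4 + \frac{1}{3 + h}$)
$A{\left(t,S \right)} = -1 + \frac{S \left(-11 - 4 S\right)}{3 + S}$ ($A{\left(t,S \right)} = S \frac{-11 - 4 S}{3 + S} - 1 = \frac{S \left(-11 - 4 S\right)}{3 + S} - 1 = -1 + \frac{S \left(-11 - 4 S\right)}{3 + S}$)
$A{\left(55,20 \right)} + 2432 = \frac{-3 - 20 - 20 \left(11 + 4 \cdot 20\right)}{3 + 20} + 2432 = \frac{-3 - 20 - 20 \left(11 + 80\right)}{23} + 2432 = \frac{-3 - 20 - 20 \cdot 91}{23} + 2432 = \frac{-3 - 20 - 1820}{23} + 2432 = \frac{1}{23} \left(-1843\right) + 2432 = - \frac{1843}{23} + 2432 = \frac{54093}{23}$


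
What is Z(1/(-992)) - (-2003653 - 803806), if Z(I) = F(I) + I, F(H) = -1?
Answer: 2784998335/992 ≈ 2.8075e+6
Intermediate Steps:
Z(I) = -1 + I
Z(1/(-992)) - (-2003653 - 803806) = (-1 + 1/(-992)) - (-2003653 - 803806) = (-1 - 1/992) - 1*(-2807459) = -993/992 + 2807459 = 2784998335/992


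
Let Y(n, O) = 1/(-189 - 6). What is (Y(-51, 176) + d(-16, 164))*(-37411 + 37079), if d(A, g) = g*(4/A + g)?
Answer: -1738592368/195 ≈ -8.9159e+6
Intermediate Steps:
d(A, g) = g*(g + 4/A)
Y(n, O) = -1/195 (Y(n, O) = 1/(-195) = -1/195)
(Y(-51, 176) + d(-16, 164))*(-37411 + 37079) = (-1/195 + 164*(4 - 16*164)/(-16))*(-37411 + 37079) = (-1/195 + 164*(-1/16)*(4 - 2624))*(-332) = (-1/195 + 164*(-1/16)*(-2620))*(-332) = (-1/195 + 26855)*(-332) = (5236724/195)*(-332) = -1738592368/195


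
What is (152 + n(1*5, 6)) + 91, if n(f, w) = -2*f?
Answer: 233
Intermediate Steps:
(152 + n(1*5, 6)) + 91 = (152 - 2*5) + 91 = (152 - 10) + 91 = 142 + 91 = 233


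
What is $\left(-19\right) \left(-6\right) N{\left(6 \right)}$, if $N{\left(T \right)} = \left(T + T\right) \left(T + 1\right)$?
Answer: $9576$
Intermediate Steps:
$N{\left(T \right)} = 2 T \left(1 + T\right)$
$\left(-19\right) \left(-6\right) N{\left(6 \right)} = \left(-19\right) \left(-6\right) 2 \cdot 6 \left(1 + 6\right) = 114 \cdot 2 \cdot 6 \cdot 7 = 114 \cdot 84 = 9576$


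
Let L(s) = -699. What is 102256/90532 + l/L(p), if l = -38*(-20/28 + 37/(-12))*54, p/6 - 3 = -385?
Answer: -369840955/36914423 ≈ -10.019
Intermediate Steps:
p = -2292 (p = 18 + 6*(-385) = 18 - 2310 = -2292)
l = 54549/7 (l = -38*(-20*1/28 + 37*(-1/12))*54 = -38*(-5/7 - 37/12)*54 = -38*(-319/84)*54 = (6061/42)*54 = 54549/7 ≈ 7792.7)
102256/90532 + l/L(p) = 102256/90532 + (54549/7)/(-699) = 102256*(1/90532) + (54549/7)*(-1/699) = 25564/22633 - 18183/1631 = -369840955/36914423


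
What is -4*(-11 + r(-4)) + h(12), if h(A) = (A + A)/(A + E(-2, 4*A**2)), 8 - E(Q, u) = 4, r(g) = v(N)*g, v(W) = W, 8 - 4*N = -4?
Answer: 187/2 ≈ 93.500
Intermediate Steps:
N = 3 (N = 2 - 1/4*(-4) = 2 + 1 = 3)
r(g) = 3*g
E(Q, u) = 4 (E(Q, u) = 8 - 1*4 = 8 - 4 = 4)
h(A) = 2*A/(4 + A) (h(A) = (A + A)/(A + 4) = (2*A)/(4 + A) = 2*A/(4 + A))
-4*(-11 + r(-4)) + h(12) = -4*(-11 + 3*(-4)) + 2*12/(4 + 12) = -4*(-11 - 12) + 2*12/16 = -4*(-23) + 2*12*(1/16) = 92 + 3/2 = 187/2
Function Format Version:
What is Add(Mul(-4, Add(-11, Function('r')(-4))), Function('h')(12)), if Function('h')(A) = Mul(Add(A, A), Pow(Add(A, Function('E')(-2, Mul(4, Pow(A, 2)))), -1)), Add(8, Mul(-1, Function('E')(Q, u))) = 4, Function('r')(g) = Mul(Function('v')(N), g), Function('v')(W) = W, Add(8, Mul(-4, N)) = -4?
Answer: Rational(187, 2) ≈ 93.500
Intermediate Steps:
N = 3 (N = Add(2, Mul(Rational(-1, 4), -4)) = Add(2, 1) = 3)
Function('r')(g) = Mul(3, g)
Function('E')(Q, u) = 4 (Function('E')(Q, u) = Add(8, Mul(-1, 4)) = Add(8, -4) = 4)
Function('h')(A) = Mul(2, A, Pow(Add(4, A), -1)) (Function('h')(A) = Mul(Add(A, A), Pow(Add(A, 4), -1)) = Mul(Mul(2, A), Pow(Add(4, A), -1)) = Mul(2, A, Pow(Add(4, A), -1)))
Add(Mul(-4, Add(-11, Function('r')(-4))), Function('h')(12)) = Add(Mul(-4, Add(-11, Mul(3, -4))), Mul(2, 12, Pow(Add(4, 12), -1))) = Add(Mul(-4, Add(-11, -12)), Mul(2, 12, Pow(16, -1))) = Add(Mul(-4, -23), Mul(2, 12, Rational(1, 16))) = Add(92, Rational(3, 2)) = Rational(187, 2)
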